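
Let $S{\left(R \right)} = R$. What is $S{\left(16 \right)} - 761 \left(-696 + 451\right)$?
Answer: $186461$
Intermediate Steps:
$S{\left(16 \right)} - 761 \left(-696 + 451\right) = 16 - 761 \left(-696 + 451\right) = 16 - -186445 = 16 + 186445 = 186461$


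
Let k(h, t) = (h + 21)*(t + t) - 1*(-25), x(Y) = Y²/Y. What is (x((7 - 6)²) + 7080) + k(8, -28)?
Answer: 5482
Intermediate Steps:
x(Y) = Y
k(h, t) = 25 + 2*t*(21 + h) (k(h, t) = (21 + h)*(2*t) + 25 = 2*t*(21 + h) + 25 = 25 + 2*t*(21 + h))
(x((7 - 6)²) + 7080) + k(8, -28) = ((7 - 6)² + 7080) + (25 + 42*(-28) + 2*8*(-28)) = (1² + 7080) + (25 - 1176 - 448) = (1 + 7080) - 1599 = 7081 - 1599 = 5482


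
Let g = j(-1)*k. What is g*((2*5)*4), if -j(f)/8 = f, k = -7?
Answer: -2240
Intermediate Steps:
j(f) = -8*f
g = -56 (g = -8*(-1)*(-7) = 8*(-7) = -56)
g*((2*5)*4) = -56*2*5*4 = -560*4 = -56*40 = -2240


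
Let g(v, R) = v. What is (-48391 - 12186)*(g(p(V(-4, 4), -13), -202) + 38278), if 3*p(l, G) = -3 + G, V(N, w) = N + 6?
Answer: -6955329986/3 ≈ -2.3184e+9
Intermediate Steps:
V(N, w) = 6 + N
p(l, G) = -1 + G/3 (p(l, G) = (-3 + G)/3 = -1 + G/3)
(-48391 - 12186)*(g(p(V(-4, 4), -13), -202) + 38278) = (-48391 - 12186)*((-1 + (1/3)*(-13)) + 38278) = -60577*((-1 - 13/3) + 38278) = -60577*(-16/3 + 38278) = -60577*114818/3 = -6955329986/3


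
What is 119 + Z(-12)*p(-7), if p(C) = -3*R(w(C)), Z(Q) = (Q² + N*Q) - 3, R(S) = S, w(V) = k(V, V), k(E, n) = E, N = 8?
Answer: 1064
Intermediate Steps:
w(V) = V
Z(Q) = -3 + Q² + 8*Q (Z(Q) = (Q² + 8*Q) - 3 = -3 + Q² + 8*Q)
p(C) = -3*C
119 + Z(-12)*p(-7) = 119 + (-3 + (-12)² + 8*(-12))*(-3*(-7)) = 119 + (-3 + 144 - 96)*21 = 119 + 45*21 = 119 + 945 = 1064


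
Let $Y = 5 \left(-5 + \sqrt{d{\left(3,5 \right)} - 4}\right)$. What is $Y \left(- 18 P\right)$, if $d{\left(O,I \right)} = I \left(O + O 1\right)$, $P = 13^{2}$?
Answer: $76050 - 15210 \sqrt{26} \approx -1506.1$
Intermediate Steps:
$P = 169$
$d{\left(O,I \right)} = 2 I O$ ($d{\left(O,I \right)} = I \left(O + O\right) = I 2 O = 2 I O$)
$Y = -25 + 5 \sqrt{26}$ ($Y = 5 \left(-5 + \sqrt{2 \cdot 5 \cdot 3 - 4}\right) = 5 \left(-5 + \sqrt{30 - 4}\right) = 5 \left(-5 + \sqrt{26}\right) = -25 + 5 \sqrt{26} \approx 0.4951$)
$Y \left(- 18 P\right) = \left(-25 + 5 \sqrt{26}\right) \left(\left(-18\right) 169\right) = \left(-25 + 5 \sqrt{26}\right) \left(-3042\right) = 76050 - 15210 \sqrt{26}$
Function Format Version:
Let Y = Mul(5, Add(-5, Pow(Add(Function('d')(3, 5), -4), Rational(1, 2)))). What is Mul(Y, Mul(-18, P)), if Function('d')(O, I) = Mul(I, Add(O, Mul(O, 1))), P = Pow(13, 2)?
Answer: Add(76050, Mul(-15210, Pow(26, Rational(1, 2)))) ≈ -1506.1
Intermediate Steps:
P = 169
Function('d')(O, I) = Mul(2, I, O) (Function('d')(O, I) = Mul(I, Add(O, O)) = Mul(I, Mul(2, O)) = Mul(2, I, O))
Y = Add(-25, Mul(5, Pow(26, Rational(1, 2)))) (Y = Mul(5, Add(-5, Pow(Add(Mul(2, 5, 3), -4), Rational(1, 2)))) = Mul(5, Add(-5, Pow(Add(30, -4), Rational(1, 2)))) = Mul(5, Add(-5, Pow(26, Rational(1, 2)))) = Add(-25, Mul(5, Pow(26, Rational(1, 2)))) ≈ 0.49510)
Mul(Y, Mul(-18, P)) = Mul(Add(-25, Mul(5, Pow(26, Rational(1, 2)))), Mul(-18, 169)) = Mul(Add(-25, Mul(5, Pow(26, Rational(1, 2)))), -3042) = Add(76050, Mul(-15210, Pow(26, Rational(1, 2))))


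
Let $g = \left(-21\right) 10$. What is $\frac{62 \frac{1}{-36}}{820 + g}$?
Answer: $- \frac{31}{10980} \approx -0.0028233$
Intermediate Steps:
$g = -210$
$\frac{62 \frac{1}{-36}}{820 + g} = \frac{62 \frac{1}{-36}}{820 - 210} = \frac{62 \left(- \frac{1}{36}\right)}{610} = \left(- \frac{31}{18}\right) \frac{1}{610} = - \frac{31}{10980}$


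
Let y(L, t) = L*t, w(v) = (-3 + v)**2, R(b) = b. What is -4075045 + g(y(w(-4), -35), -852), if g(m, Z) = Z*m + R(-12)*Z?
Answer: -2603641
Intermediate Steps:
g(m, Z) = -12*Z + Z*m (g(m, Z) = Z*m - 12*Z = -12*Z + Z*m)
-4075045 + g(y(w(-4), -35), -852) = -4075045 - 852*(-12 + (-3 - 4)**2*(-35)) = -4075045 - 852*(-12 + (-7)**2*(-35)) = -4075045 - 852*(-12 + 49*(-35)) = -4075045 - 852*(-12 - 1715) = -4075045 - 852*(-1727) = -4075045 + 1471404 = -2603641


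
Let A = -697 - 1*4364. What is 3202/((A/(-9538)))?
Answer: 30540676/5061 ≈ 6034.5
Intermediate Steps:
A = -5061 (A = -697 - 4364 = -5061)
3202/((A/(-9538))) = 3202/((-5061/(-9538))) = 3202/((-5061*(-1/9538))) = 3202/(5061/9538) = 3202*(9538/5061) = 30540676/5061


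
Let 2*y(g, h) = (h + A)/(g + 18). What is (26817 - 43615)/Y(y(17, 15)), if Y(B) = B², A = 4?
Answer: -82310200/361 ≈ -2.2801e+5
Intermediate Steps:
y(g, h) = (4 + h)/(2*(18 + g)) (y(g, h) = ((h + 4)/(g + 18))/2 = ((4 + h)/(18 + g))/2 = (4 + h)/(2*(18 + g)))
(26817 - 43615)/Y(y(17, 15)) = (26817 - 43615)/(((4 + 15)/(2*(18 + 17)))²) = -16798/(((½)*19/35)²) = -16798/(((½)*(1/35)*19)²) = -16798/((19/70)²) = -16798/361/4900 = -16798*4900/361 = -82310200/361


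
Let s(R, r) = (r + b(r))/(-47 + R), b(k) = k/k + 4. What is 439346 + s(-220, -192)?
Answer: 117305569/267 ≈ 4.3935e+5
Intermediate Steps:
b(k) = 5 (b(k) = 1 + 4 = 5)
s(R, r) = (5 + r)/(-47 + R) (s(R, r) = (r + 5)/(-47 + R) = (5 + r)/(-47 + R))
439346 + s(-220, -192) = 439346 + (5 - 192)/(-47 - 220) = 439346 - 187/(-267) = 439346 - 1/267*(-187) = 439346 + 187/267 = 117305569/267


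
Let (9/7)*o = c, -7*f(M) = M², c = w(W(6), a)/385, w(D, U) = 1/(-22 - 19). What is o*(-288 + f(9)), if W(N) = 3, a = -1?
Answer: 233/15785 ≈ 0.014761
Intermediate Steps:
w(D, U) = -1/41 (w(D, U) = 1/(-41) = -1/41)
c = -1/15785 (c = -1/41/385 = -1/41*1/385 = -1/15785 ≈ -6.3351e-5)
f(M) = -M²/7
o = -1/20295 (o = (7/9)*(-1/15785) = -1/20295 ≈ -4.9273e-5)
o*(-288 + f(9)) = -(-288 - ⅐*9²)/20295 = -(-288 - ⅐*81)/20295 = -(-288 - 81/7)/20295 = -1/20295*(-2097/7) = 233/15785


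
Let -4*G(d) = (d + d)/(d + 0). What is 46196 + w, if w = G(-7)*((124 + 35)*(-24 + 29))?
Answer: 91597/2 ≈ 45799.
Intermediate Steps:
G(d) = -½ (G(d) = -(d + d)/(4*(d + 0)) = -2*d/(4*d) = -¼*2 = -½)
w = -795/2 (w = -(124 + 35)*(-24 + 29)/2 = -159*5/2 = -½*795 = -795/2 ≈ -397.50)
46196 + w = 46196 - 795/2 = 91597/2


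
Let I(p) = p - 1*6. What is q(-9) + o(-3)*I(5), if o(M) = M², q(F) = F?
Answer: -18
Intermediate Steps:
I(p) = -6 + p (I(p) = p - 6 = -6 + p)
q(-9) + o(-3)*I(5) = -9 + (-3)²*(-6 + 5) = -9 + 9*(-1) = -9 - 9 = -18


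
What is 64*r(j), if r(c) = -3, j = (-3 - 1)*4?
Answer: -192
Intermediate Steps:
j = -16 (j = -4*4 = -16)
64*r(j) = 64*(-3) = -192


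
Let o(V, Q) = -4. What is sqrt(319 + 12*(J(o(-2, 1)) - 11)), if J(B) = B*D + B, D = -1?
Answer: sqrt(187) ≈ 13.675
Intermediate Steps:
J(B) = 0 (J(B) = B*(-1) + B = -B + B = 0)
sqrt(319 + 12*(J(o(-2, 1)) - 11)) = sqrt(319 + 12*(0 - 11)) = sqrt(319 + 12*(-11)) = sqrt(319 - 132) = sqrt(187)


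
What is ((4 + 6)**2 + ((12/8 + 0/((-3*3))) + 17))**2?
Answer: 56169/4 ≈ 14042.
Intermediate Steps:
((4 + 6)**2 + ((12/8 + 0/((-3*3))) + 17))**2 = (10**2 + ((12*(1/8) + 0/(-9)) + 17))**2 = (100 + ((3/2 + 0*(-1/9)) + 17))**2 = (100 + ((3/2 + 0) + 17))**2 = (100 + (3/2 + 17))**2 = (100 + 37/2)**2 = (237/2)**2 = 56169/4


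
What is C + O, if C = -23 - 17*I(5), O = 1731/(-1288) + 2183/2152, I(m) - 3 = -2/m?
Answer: -14623184/216545 ≈ -67.530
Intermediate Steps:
I(m) = 3 - 2/m
O = -14272/43309 (O = 1731*(-1/1288) + 2183*(1/2152) = -1731/1288 + 2183/2152 = -14272/43309 ≈ -0.32954)
C = -336/5 (C = -23 - 17*(3 - 2/5) = -23 - 17*13/5 = -23 - 221/5 = -336/5 ≈ -67.200)
C + O = -336/5 - 14272/43309 = -14623184/216545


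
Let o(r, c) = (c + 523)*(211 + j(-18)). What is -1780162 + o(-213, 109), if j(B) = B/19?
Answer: -31300766/19 ≈ -1.6474e+6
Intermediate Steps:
j(B) = B/19 (j(B) = B*(1/19) = B/19)
o(r, c) = 2087293/19 + 3991*c/19 (o(r, c) = (c + 523)*(211 + (1/19)*(-18)) = (523 + c)*(211 - 18/19) = (523 + c)*(3991/19) = 2087293/19 + 3991*c/19)
-1780162 + o(-213, 109) = -1780162 + (2087293/19 + (3991/19)*109) = -1780162 + (2087293/19 + 435019/19) = -1780162 + 2522312/19 = -31300766/19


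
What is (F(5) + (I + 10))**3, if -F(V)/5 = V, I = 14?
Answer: -1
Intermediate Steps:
F(V) = -5*V
(F(5) + (I + 10))**3 = (-5*5 + (14 + 10))**3 = (-25 + 24)**3 = (-1)**3 = -1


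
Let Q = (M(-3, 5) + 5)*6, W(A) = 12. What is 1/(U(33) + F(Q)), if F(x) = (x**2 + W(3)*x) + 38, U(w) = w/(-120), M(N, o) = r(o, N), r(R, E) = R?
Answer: 40/174309 ≈ 0.00022948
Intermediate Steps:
M(N, o) = o
U(w) = -w/120 (U(w) = w*(-1/120) = -w/120)
Q = 60 (Q = (5 + 5)*6 = 10*6 = 60)
F(x) = 38 + x**2 + 12*x (F(x) = (x**2 + 12*x) + 38 = 38 + x**2 + 12*x)
1/(U(33) + F(Q)) = 1/(-1/120*33 + (38 + 60**2 + 12*60)) = 1/(-11/40 + (38 + 3600 + 720)) = 1/(-11/40 + 4358) = 1/(174309/40) = 40/174309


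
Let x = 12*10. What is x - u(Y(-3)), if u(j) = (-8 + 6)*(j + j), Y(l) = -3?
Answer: 108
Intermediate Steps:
x = 120
u(j) = -4*j
x - u(Y(-3)) = 120 - (-4)*(-3) = 120 - 1*12 = 120 - 12 = 108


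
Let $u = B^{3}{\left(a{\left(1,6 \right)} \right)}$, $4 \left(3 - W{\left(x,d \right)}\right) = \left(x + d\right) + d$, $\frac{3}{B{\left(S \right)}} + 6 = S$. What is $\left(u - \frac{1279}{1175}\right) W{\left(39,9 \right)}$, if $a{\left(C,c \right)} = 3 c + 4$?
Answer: $\frac{46863531}{3850240} \approx 12.172$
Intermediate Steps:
$a{\left(C,c \right)} = 4 + 3 c$
$B{\left(S \right)} = \frac{3}{-6 + S}$
$W{\left(x,d \right)} = 3 - \frac{d}{2} - \frac{x}{4}$ ($W{\left(x,d \right)} = 3 - \frac{\left(x + d\right) + d}{4} = 3 - \frac{\left(d + x\right) + d}{4} = 3 - \frac{x + 2 d}{4} = 3 - \left(\frac{d}{2} + \frac{x}{4}\right) = 3 - \frac{d}{2} - \frac{x}{4}$)
$u = \frac{27}{4096}$ ($u = \left(\frac{3}{-6 + \left(4 + 3 \cdot 6\right)}\right)^{3} = \left(\frac{3}{-6 + \left(4 + 18\right)}\right)^{3} = \left(\frac{3}{-6 + 22}\right)^{3} = \left(\frac{3}{16}\right)^{3} = \frac{27}{4096} \approx 0.0065918$)
$\left(u - \frac{1279}{1175}\right) W{\left(39,9 \right)} = \left(\frac{27}{4096} - \frac{1279}{1175}\right) \left(3 - \frac{9}{2} - \frac{39}{4}\right) = \left(\frac{27}{4096} - \frac{1279}{1175}\right) \left(- \frac{45}{4}\right) = \left(- \frac{5207059}{4812800}\right) \left(- \frac{45}{4}\right) = \frac{46863531}{3850240}$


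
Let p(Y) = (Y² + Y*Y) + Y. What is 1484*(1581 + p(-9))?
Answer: 2573256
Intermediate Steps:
p(Y) = Y + 2*Y² (p(Y) = (Y² + Y²) + Y = 2*Y² + Y = Y + 2*Y²)
1484*(1581 + p(-9)) = 1484*(1581 - 9*(1 + 2*(-9))) = 1484*(1581 - 9*(1 - 18)) = 1484*(1581 - 9*(-17)) = 1484*(1581 + 153) = 1484*1734 = 2573256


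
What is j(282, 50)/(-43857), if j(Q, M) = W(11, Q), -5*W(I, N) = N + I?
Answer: 293/219285 ≈ 0.0013362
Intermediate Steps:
W(I, N) = -I/5 - N/5 (W(I, N) = -(N + I)/5 = -(I + N)/5 = -I/5 - N/5)
j(Q, M) = -11/5 - Q/5 (j(Q, M) = -⅕*11 - Q/5 = -11/5 - Q/5)
j(282, 50)/(-43857) = (-11/5 - ⅕*282)/(-43857) = (-11/5 - 282/5)*(-1/43857) = -293/5*(-1/43857) = 293/219285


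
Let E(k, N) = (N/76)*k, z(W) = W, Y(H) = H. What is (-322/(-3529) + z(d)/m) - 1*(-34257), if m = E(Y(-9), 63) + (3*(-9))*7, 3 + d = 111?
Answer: 66852908259/1951537 ≈ 34257.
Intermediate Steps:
d = 108 (d = -3 + 111 = 108)
E(k, N) = N*k/76 (E(k, N) = (N*(1/76))*k = (N/76)*k = N*k/76)
m = -14931/76 (m = (1/76)*63*(-9) + (3*(-9))*7 = -567/76 - 27*7 = -567/76 - 189 = -14931/76 ≈ -196.46)
(-322/(-3529) + z(d)/m) - 1*(-34257) = (-322/(-3529) + 108/(-14931/76)) - 1*(-34257) = (-322*(-1/3529) + 108*(-76/14931)) + 34257 = (322/3529 - 304/553) + 34257 = -894750/1951537 + 34257 = 66852908259/1951537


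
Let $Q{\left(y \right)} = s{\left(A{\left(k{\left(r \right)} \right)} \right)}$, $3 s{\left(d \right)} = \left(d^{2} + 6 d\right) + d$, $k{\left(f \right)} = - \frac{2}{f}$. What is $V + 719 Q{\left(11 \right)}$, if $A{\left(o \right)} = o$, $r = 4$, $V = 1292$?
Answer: $\frac{6157}{12} \approx 513.08$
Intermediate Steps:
$s{\left(d \right)} = \frac{d^{2}}{3} + \frac{7 d}{3}$ ($s{\left(d \right)} = \frac{\left(d^{2} + 6 d\right) + d}{3} = \frac{d^{2} + 7 d}{3} = \frac{d^{2}}{3} + \frac{7 d}{3}$)
$Q{\left(y \right)} = - \frac{13}{12}$ ($Q{\left(y \right)} = \frac{- \frac{2}{4} \left(7 - \frac{2}{4}\right)}{3} = \frac{\left(-2\right) \frac{1}{4} \left(7 - \frac{1}{2}\right)}{3} = \frac{1}{3} \left(- \frac{1}{2}\right) \left(7 - \frac{1}{2}\right) = \frac{1}{3} \left(- \frac{1}{2}\right) \frac{13}{2} = - \frac{13}{12}$)
$V + 719 Q{\left(11 \right)} = 1292 + 719 \left(- \frac{13}{12}\right) = 1292 - \frac{9347}{12} = \frac{6157}{12}$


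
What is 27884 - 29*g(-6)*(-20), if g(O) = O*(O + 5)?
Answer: 31364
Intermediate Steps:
g(O) = O*(5 + O)
27884 - 29*g(-6)*(-20) = 27884 - (-174)*(5 - 6)*(-20) = 27884 - (-174)*(-1)*(-20) = 27884 - 29*6*(-20) = 27884 - 174*(-20) = 27884 + 3480 = 31364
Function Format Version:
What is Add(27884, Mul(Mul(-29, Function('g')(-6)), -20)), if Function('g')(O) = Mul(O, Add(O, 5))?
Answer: 31364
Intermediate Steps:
Function('g')(O) = Mul(O, Add(5, O))
Add(27884, Mul(Mul(-29, Function('g')(-6)), -20)) = Add(27884, Mul(Mul(-29, Mul(-6, Add(5, -6))), -20)) = Add(27884, Mul(Mul(-29, Mul(-6, -1)), -20)) = Add(27884, Mul(Mul(-29, 6), -20)) = Add(27884, Mul(-174, -20)) = Add(27884, 3480) = 31364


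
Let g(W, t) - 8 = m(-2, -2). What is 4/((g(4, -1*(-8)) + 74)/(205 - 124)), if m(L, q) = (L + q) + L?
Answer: 81/19 ≈ 4.2632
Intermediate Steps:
m(L, q) = q + 2*L
g(W, t) = 2 (g(W, t) = 8 + (-2 + 2*(-2)) = 8 + (-2 - 4) = 8 - 6 = 2)
4/((g(4, -1*(-8)) + 74)/(205 - 124)) = 4/((2 + 74)/(205 - 124)) = 4/(76/81) = (81/76)*4 = 81/19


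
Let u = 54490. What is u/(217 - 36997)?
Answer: -5449/3678 ≈ -1.4815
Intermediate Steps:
u/(217 - 36997) = 54490/(217 - 36997) = 54490/(-36780) = 54490*(-1/36780) = -5449/3678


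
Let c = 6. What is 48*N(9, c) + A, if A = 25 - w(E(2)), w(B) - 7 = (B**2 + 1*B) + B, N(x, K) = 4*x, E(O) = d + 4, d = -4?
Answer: 1746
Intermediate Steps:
E(O) = 0 (E(O) = -4 + 4 = 0)
w(B) = 7 + B**2 + 2*B (w(B) = 7 + ((B**2 + 1*B) + B) = 7 + ((B**2 + B) + B) = 7 + ((B + B**2) + B) = 7 + (B**2 + 2*B) = 7 + B**2 + 2*B)
A = 18 (A = 25 - (7 + 0**2 + 2*0) = 25 - (7 + 0 + 0) = 25 - 1*7 = 25 - 7 = 18)
48*N(9, c) + A = 48*(4*9) + 18 = 48*36 + 18 = 1728 + 18 = 1746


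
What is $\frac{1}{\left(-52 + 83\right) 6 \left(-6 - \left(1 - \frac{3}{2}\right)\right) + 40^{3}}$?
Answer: $\frac{1}{62977} \approx 1.5879 \cdot 10^{-5}$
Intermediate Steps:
$\frac{1}{\left(-52 + 83\right) 6 \left(-6 - \left(1 - \frac{3}{2}\right)\right) + 40^{3}} = \frac{1}{31 \cdot 6 \left(-6 - - \frac{1}{2}\right) + 64000} = \frac{1}{31 \cdot 6 \left(-6 + \left(-1 + \frac{3}{2}\right)\right) + 64000} = \frac{1}{31 \cdot 6 \left(-6 + \frac{1}{2}\right) + 64000} = \frac{1}{31 \cdot 6 \left(- \frac{11}{2}\right) + 64000} = \frac{1}{31 \left(-33\right) + 64000} = \frac{1}{-1023 + 64000} = \frac{1}{62977}$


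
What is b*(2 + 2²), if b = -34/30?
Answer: -34/5 ≈ -6.8000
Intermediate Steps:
b = -17/15 (b = -34*1/30 = -17/15 ≈ -1.1333)
b*(2 + 2²) = -17*(2 + 2²)/15 = -17*(2 + 4)/15 = -17/15*6 = -34/5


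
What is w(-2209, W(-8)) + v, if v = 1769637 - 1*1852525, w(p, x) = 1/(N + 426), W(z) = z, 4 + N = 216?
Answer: -52882543/638 ≈ -82888.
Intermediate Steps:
N = 212 (N = -4 + 216 = 212)
w(p, x) = 1/638 (w(p, x) = 1/(212 + 426) = 1/638)
v = -82888 (v = 1769637 - 1852525 = -82888)
w(-2209, W(-8)) + v = 1/638 - 82888 = -52882543/638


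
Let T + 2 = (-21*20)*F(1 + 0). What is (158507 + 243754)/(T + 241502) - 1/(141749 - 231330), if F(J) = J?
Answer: 12011727907/7198729160 ≈ 1.6686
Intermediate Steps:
T = -422 (T = -2 + (-21*20)*(1 + 0) = -2 - 420*1 = -2 - 420 = -422)
(158507 + 243754)/(T + 241502) - 1/(141749 - 231330) = (158507 + 243754)/(-422 + 241502) - 1/(141749 - 231330) = 402261/241080 - 1/(-89581) = 402261*(1/241080) - 1*(-1/89581) = 134087/80360 + 1/89581 = 12011727907/7198729160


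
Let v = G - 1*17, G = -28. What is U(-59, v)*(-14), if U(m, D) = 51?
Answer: -714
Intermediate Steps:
v = -45 (v = -28 - 1*17 = -28 - 17 = -45)
U(-59, v)*(-14) = 51*(-14) = -714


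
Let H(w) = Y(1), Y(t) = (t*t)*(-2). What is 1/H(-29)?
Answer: -½ ≈ -0.50000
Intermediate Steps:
Y(t) = -2*t² (Y(t) = t²*(-2) = -2*t²)
H(w) = -2 (H(w) = -2*1² = -2*1 = -2)
1/H(-29) = 1/(-2) = -½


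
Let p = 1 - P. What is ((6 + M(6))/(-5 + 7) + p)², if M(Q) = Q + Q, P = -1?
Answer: 121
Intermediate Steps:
p = 2 (p = 1 - 1*(-1) = 1 + 1 = 2)
M(Q) = 2*Q
((6 + M(6))/(-5 + 7) + p)² = ((6 + 2*6)/(-5 + 7) + 2)² = ((6 + 12)/2 + 2)² = (18*(½) + 2)² = (9 + 2)² = 11² = 121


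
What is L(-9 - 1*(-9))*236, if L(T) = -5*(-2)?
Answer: 2360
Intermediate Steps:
L(T) = 10
L(-9 - 1*(-9))*236 = 10*236 = 2360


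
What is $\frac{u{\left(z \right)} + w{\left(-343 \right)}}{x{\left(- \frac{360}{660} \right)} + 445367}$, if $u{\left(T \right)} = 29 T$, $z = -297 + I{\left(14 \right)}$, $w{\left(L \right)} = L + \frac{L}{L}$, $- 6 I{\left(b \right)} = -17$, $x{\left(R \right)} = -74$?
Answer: $- \frac{53237}{2671758} \approx -0.019926$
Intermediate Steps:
$I{\left(b \right)} = \frac{17}{6}$ ($I{\left(b \right)} = \left(- \frac{1}{6}\right) \left(-17\right) = \frac{17}{6}$)
$w{\left(L \right)} = 1 + L$ ($w{\left(L \right)} = L + 1 = 1 + L$)
$z = - \frac{1765}{6}$ ($z = -297 + \frac{17}{6} = - \frac{1765}{6} \approx -294.17$)
$\frac{u{\left(z \right)} + w{\left(-343 \right)}}{x{\left(- \frac{360}{660} \right)} + 445367} = \frac{29 \left(- \frac{1765}{6}\right) + \left(1 - 343\right)}{-74 + 445367} = \frac{- \frac{51185}{6} - 342}{445293} = \left(- \frac{53237}{6}\right) \frac{1}{445293} = - \frac{53237}{2671758}$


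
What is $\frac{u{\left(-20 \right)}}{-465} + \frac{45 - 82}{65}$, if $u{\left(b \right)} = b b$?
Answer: $- \frac{8641}{6045} \approx -1.4294$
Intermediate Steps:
$u{\left(b \right)} = b^{2}$
$\frac{u{\left(-20 \right)}}{-465} + \frac{45 - 82}{65} = \frac{\left(-20\right)^{2}}{-465} + \frac{45 - 82}{65} = 400 \left(- \frac{1}{465}\right) + \left(45 - 82\right) \frac{1}{65} = - \frac{80}{93} - \frac{37}{65} = - \frac{8641}{6045}$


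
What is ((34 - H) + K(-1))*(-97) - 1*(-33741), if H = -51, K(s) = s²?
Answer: 25399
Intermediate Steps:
((34 - H) + K(-1))*(-97) - 1*(-33741) = ((34 - 1*(-51)) + (-1)²)*(-97) - 1*(-33741) = ((34 + 51) + 1)*(-97) + 33741 = (85 + 1)*(-97) + 33741 = 86*(-97) + 33741 = -8342 + 33741 = 25399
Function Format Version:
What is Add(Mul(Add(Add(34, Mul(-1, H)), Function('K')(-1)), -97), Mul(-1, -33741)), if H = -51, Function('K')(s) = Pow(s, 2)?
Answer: 25399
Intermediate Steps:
Add(Mul(Add(Add(34, Mul(-1, H)), Function('K')(-1)), -97), Mul(-1, -33741)) = Add(Mul(Add(Add(34, Mul(-1, -51)), Pow(-1, 2)), -97), Mul(-1, -33741)) = Add(Mul(Add(Add(34, 51), 1), -97), 33741) = Add(Mul(Add(85, 1), -97), 33741) = Add(Mul(86, -97), 33741) = Add(-8342, 33741) = 25399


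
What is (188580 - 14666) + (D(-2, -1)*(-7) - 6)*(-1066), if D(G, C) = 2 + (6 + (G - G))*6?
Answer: 463866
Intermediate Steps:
D(G, C) = 38 (D(G, C) = 2 + (6 + 0)*6 = 2 + 6*6 = 2 + 36 = 38)
(188580 - 14666) + (D(-2, -1)*(-7) - 6)*(-1066) = (188580 - 14666) + (38*(-7) - 6)*(-1066) = 173914 + (-266 - 6)*(-1066) = 173914 - 272*(-1066) = 173914 + 289952 = 463866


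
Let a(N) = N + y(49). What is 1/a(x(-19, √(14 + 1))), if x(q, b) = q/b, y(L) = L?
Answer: 735/35654 + 19*√15/35654 ≈ 0.022679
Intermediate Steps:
a(N) = 49 + N (a(N) = N + 49 = 49 + N)
1/a(x(-19, √(14 + 1))) = 1/(49 - 19/√(14 + 1)) = 1/(49 - 19*√15/15)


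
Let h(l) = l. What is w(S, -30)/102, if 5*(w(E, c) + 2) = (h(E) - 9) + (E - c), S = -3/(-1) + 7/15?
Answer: 269/7650 ≈ 0.035163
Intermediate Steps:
S = 52/15 (S = -3*(-1) + 7*(1/15) = 3 + 7/15 = 52/15 ≈ 3.4667)
w(E, c) = -19/5 - c/5 + 2*E/5 (w(E, c) = -2 + ((E - 9) + (E - c))/5 = -2 + ((-9 + E) + (E - c))/5 = -2 + (-9 - c + 2*E)/5 = -2 + (-9/5 - c/5 + 2*E/5) = -19/5 - c/5 + 2*E/5)
w(S, -30)/102 = (-19/5 - 1/5*(-30) + (2/5)*(52/15))/102 = (-19/5 + 6 + 104/75)*(1/102) = (269/75)*(1/102) = 269/7650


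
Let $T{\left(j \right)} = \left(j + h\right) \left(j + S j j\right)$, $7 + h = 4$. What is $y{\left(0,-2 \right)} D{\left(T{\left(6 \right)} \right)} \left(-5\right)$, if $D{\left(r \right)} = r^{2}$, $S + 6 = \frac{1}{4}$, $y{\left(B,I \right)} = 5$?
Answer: $-9090225$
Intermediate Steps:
$h = -3$ ($h = -7 + 4 = -3$)
$S = - \frac{23}{4}$ ($S = -6 + \frac{1}{4} = - \frac{23}{4} \approx -5.75$)
$T{\left(j \right)} = \left(-3 + j\right) \left(j - \frac{23 j^{2}}{4}\right)$ ($T{\left(j \right)} = \left(j - 3\right) \left(j + - \frac{23 j}{4} j\right) = \left(-3 + j\right) \left(j - \frac{23 j^{2}}{4}\right)$)
$y{\left(0,-2 \right)} D{\left(T{\left(6 \right)} \right)} \left(-5\right) = 5 \left(\frac{1}{4} \cdot 6 \left(-12 - 23 \cdot 6^{2} + 73 \cdot 6\right)\right)^{2} \left(-5\right) = 5 \left(\frac{1}{4} \cdot 6 \left(-12 - 828 + 438\right)\right)^{2} \left(-5\right) = 5 \left(\frac{1}{4} \cdot 6 \left(-402\right)\right)^{2} \left(-5\right) = 5 \left(-603\right)^{2} \left(-5\right) = 5 \cdot 363609 \left(-5\right) = 1818045 \left(-5\right) = -9090225$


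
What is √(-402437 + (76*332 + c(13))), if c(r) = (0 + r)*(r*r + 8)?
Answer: 6*I*√10414 ≈ 612.29*I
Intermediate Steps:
c(r) = r*(8 + r²) (c(r) = r*(r² + 8) = r*(8 + r²))
√(-402437 + (76*332 + c(13))) = √(-402437 + (76*332 + 13*(8 + 13²))) = √(-402437 + (25232 + 13*(8 + 169))) = √(-402437 + (25232 + 13*177)) = √(-402437 + (25232 + 2301)) = √(-402437 + 27533) = √(-374904) = 6*I*√10414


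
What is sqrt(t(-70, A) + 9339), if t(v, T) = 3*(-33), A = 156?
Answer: 2*sqrt(2310) ≈ 96.125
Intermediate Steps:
t(v, T) = -99
sqrt(t(-70, A) + 9339) = sqrt(-99 + 9339) = sqrt(9240) = 2*sqrt(2310)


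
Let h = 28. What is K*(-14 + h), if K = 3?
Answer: 42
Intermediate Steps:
K*(-14 + h) = 3*(-14 + 28) = 3*14 = 42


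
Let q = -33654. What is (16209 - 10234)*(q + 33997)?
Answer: 2049425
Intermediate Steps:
(16209 - 10234)*(q + 33997) = (16209 - 10234)*(-33654 + 33997) = 5975*343 = 2049425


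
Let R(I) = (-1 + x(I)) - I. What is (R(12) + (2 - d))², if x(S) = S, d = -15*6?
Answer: 8281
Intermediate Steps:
d = -90
R(I) = -1 (R(I) = (-1 + I) - I = -1)
(R(12) + (2 - d))² = (-1 + (2 - 1*(-90)))² = (-1 + (2 + 90))² = (-1 + 92)² = 91² = 8281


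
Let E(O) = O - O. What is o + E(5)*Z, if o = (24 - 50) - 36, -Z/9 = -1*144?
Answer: -62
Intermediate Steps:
E(O) = 0
Z = 1296 (Z = -(-9)*144 = -9*(-144) = 1296)
o = -62 (o = -26 - 36 = -62)
o + E(5)*Z = -62 + 0*1296 = -62 + 0 = -62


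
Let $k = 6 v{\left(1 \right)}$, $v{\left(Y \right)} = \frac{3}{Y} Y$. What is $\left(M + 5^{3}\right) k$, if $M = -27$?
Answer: $1764$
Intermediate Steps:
$v{\left(Y \right)} = 3$
$k = 18$ ($k = 6 \cdot 3 = 18$)
$\left(M + 5^{3}\right) k = \left(-27 + 5^{3}\right) 18 = \left(-27 + 125\right) 18 = 98 \cdot 18 = 1764$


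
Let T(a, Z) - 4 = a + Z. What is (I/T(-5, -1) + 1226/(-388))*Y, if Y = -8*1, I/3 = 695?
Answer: 811432/97 ≈ 8365.3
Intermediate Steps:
I = 2085 (I = 3*695 = 2085)
T(a, Z) = 4 + Z + a (T(a, Z) = 4 + (a + Z) = 4 + (Z + a) = 4 + Z + a)
Y = -8
(I/T(-5, -1) + 1226/(-388))*Y = (2085/(4 - 1 - 5) + 1226/(-388))*(-8) = (2085/(-2) + 1226*(-1/388))*(-8) = (2085*(-½) - 613/194)*(-8) = (-2085/2 - 613/194)*(-8) = -101429/97*(-8) = 811432/97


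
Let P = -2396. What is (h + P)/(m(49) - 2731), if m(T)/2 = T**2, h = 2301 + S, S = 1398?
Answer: 1303/2071 ≈ 0.62916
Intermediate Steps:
h = 3699 (h = 2301 + 1398 = 3699)
m(T) = 2*T**2
(h + P)/(m(49) - 2731) = (3699 - 2396)/(2*49**2 - 2731) = 1303/(2*2401 - 2731) = 1303/(4802 - 2731) = 1303/2071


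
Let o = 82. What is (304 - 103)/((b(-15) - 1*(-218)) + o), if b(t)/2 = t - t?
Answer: 67/100 ≈ 0.67000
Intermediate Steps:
b(t) = 0 (b(t) = 2*(t - t) = 2*0 = 0)
(304 - 103)/((b(-15) - 1*(-218)) + o) = (304 - 103)/((0 - 1*(-218)) + 82) = 201/((0 + 218) + 82) = 201/(218 + 82) = 201/300 = 201*(1/300) = 67/100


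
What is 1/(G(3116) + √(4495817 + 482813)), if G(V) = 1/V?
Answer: -3116/48339788925279 + 9709456*√4978630/48339788925279 ≈ 0.00044817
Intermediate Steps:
1/(G(3116) + √(4495817 + 482813)) = 1/(1/3116 + √(4495817 + 482813)) = 1/(1/3116 + √4978630)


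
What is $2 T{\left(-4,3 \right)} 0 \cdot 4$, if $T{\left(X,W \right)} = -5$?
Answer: $0$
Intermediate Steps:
$2 T{\left(-4,3 \right)} 0 \cdot 4 = 2 \left(-5\right) 0 \cdot 4 = \left(-10\right) 0 = 0$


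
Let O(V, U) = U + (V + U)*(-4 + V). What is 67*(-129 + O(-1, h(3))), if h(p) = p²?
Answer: -10720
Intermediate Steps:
O(V, U) = U + (-4 + V)*(U + V) (O(V, U) = U + (U + V)*(-4 + V) = U + (-4 + V)*(U + V))
67*(-129 + O(-1, h(3))) = 67*(-129 + ((-1)² - 4*(-1) - 3*3² + 3²*(-1))) = 67*(-129 + (1 + 4 - 3*9 + 9*(-1))) = 67*(-129 + (1 + 4 - 27 - 9)) = 67*(-129 - 31) = 67*(-160) = -10720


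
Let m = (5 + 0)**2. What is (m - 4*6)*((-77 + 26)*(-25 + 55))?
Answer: -1530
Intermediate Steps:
m = 25 (m = 5**2 = 25)
(m - 4*6)*((-77 + 26)*(-25 + 55)) = (25 - 4*6)*((-77 + 26)*(-25 + 55)) = (25 - 24)*(-51*30) = 1*(-1530) = -1530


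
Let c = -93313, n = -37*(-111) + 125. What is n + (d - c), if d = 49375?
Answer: 146920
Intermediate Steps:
n = 4232 (n = 4107 + 125 = 4232)
n + (d - c) = 4232 + (49375 - 1*(-93313)) = 4232 + (49375 + 93313) = 4232 + 142688 = 146920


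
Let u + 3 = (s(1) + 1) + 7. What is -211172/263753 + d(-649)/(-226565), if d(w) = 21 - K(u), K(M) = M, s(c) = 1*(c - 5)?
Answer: -9569891848/11951439689 ≈ -0.80073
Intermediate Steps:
s(c) = -5 + c (s(c) = 1*(-5 + c) = -5 + c)
u = 1 (u = -3 + (((-5 + 1) + 1) + 7) = -3 + ((-4 + 1) + 7) = -3 + (-3 + 7) = -3 + 4 = 1)
d(w) = 20 (d(w) = 21 - 1*1 = 21 - 1 = 20)
-211172/263753 + d(-649)/(-226565) = -211172/263753 + 20/(-226565) = -211172*1/263753 + 20*(-1/226565) = -211172/263753 - 4/45313 = -9569891848/11951439689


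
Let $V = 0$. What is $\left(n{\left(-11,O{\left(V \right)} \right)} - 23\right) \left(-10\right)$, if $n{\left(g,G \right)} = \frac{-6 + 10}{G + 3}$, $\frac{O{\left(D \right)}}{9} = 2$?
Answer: $\frac{4790}{21} \approx 228.1$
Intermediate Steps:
$O{\left(D \right)} = 18$ ($O{\left(D \right)} = 9 \cdot 2 = 18$)
$n{\left(g,G \right)} = \frac{4}{3 + G}$
$\left(n{\left(-11,O{\left(V \right)} \right)} - 23\right) \left(-10\right) = \left(\frac{4}{3 + 18} - 23\right) \left(-10\right) = \left(\frac{4}{21} - 23\right) \left(-10\right) = \left(- \frac{479}{21}\right) \left(-10\right) = \frac{4790}{21}$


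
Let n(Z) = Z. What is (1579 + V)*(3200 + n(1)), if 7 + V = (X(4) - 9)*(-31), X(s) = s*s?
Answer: 4337355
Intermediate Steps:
X(s) = s**2
V = -224 (V = -7 + (4**2 - 9)*(-31) = -7 + (16 - 9)*(-31) = -7 + 7*(-31) = -7 - 217 = -224)
(1579 + V)*(3200 + n(1)) = (1579 - 224)*(3200 + 1) = 1355*3201 = 4337355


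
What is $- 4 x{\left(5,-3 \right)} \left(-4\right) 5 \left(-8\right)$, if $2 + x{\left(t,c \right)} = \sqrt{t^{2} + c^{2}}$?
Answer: $1280 - 640 \sqrt{34} \approx -2451.8$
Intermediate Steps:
$x{\left(t,c \right)} = -2 + \sqrt{c^{2} + t^{2}}$ ($x{\left(t,c \right)} = -2 + \sqrt{t^{2} + c^{2}} = -2 + \sqrt{c^{2} + t^{2}}$)
$- 4 x{\left(5,-3 \right)} \left(-4\right) 5 \left(-8\right) = - 4 \left(-2 + \sqrt{\left(-3\right)^{2} + 5^{2}}\right) \left(-4\right) 5 \left(-8\right) = - 4 \left(-2 + \sqrt{9 + 25}\right) \left(-4\right) 5 \left(-8\right) = - 4 \left(-2 + \sqrt{34}\right) \left(-4\right) 5 \left(-8\right) = - 4 \left(8 - 4 \sqrt{34}\right) 5 \left(-8\right) = - 4 \left(40 - 20 \sqrt{34}\right) \left(-8\right) = \left(-160 + 80 \sqrt{34}\right) \left(-8\right) = 1280 - 640 \sqrt{34}$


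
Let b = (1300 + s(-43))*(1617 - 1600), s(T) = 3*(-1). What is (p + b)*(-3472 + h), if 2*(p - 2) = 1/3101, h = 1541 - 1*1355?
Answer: -224697177829/3101 ≈ -7.2460e+7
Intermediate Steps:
s(T) = -3
h = 186 (h = 1541 - 1355 = 186)
p = 12405/6202 (p = 2 + (½)/3101 = 2 + (½)*(1/3101) = 2 + 1/6202 = 12405/6202 ≈ 2.0002)
b = 22049 (b = (1300 - 3)*(1617 - 1600) = 1297*17 = 22049)
(p + b)*(-3472 + h) = (12405/6202 + 22049)*(-3472 + 186) = (136760303/6202)*(-3286) = -224697177829/3101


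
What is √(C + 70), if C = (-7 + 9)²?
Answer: √74 ≈ 8.6023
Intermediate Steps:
C = 4 (C = 2² = 4)
√(C + 70) = √(4 + 70) = √74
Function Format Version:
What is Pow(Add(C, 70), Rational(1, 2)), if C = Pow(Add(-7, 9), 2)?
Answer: Pow(74, Rational(1, 2)) ≈ 8.6023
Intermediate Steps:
C = 4 (C = Pow(2, 2) = 4)
Pow(Add(C, 70), Rational(1, 2)) = Pow(Add(4, 70), Rational(1, 2)) = Pow(74, Rational(1, 2))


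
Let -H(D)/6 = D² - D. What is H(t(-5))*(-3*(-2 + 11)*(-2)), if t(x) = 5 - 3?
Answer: -648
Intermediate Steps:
t(x) = 2
H(D) = -6*D² + 6*D (H(D) = -6*(D² - D) = -6*D² + 6*D)
H(t(-5))*(-3*(-2 + 11)*(-2)) = (6*2*(1 - 1*2))*(-3*(-2 + 11)*(-2)) = (6*2*(1 - 2))*(-27*(-2)) = (6*2*(-1))*(-3*(-18)) = -12*54 = -648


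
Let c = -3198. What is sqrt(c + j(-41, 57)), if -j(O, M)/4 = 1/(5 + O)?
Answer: I*sqrt(28781)/3 ≈ 56.55*I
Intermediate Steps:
j(O, M) = -4/(5 + O)
sqrt(c + j(-41, 57)) = sqrt(-3198 - 4/(5 - 41)) = sqrt(-3198 - 4/(-36)) = sqrt(-3198 - 4*(-1/36)) = sqrt(-3198 + 1/9) = sqrt(-28781/9) = I*sqrt(28781)/3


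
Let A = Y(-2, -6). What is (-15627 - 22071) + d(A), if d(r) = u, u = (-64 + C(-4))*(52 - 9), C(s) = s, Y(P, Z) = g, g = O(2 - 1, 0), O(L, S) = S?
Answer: -40622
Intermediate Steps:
g = 0
Y(P, Z) = 0
A = 0
u = -2924 (u = (-64 - 4)*(52 - 9) = -68*43 = -2924)
d(r) = -2924
(-15627 - 22071) + d(A) = (-15627 - 22071) - 2924 = -37698 - 2924 = -40622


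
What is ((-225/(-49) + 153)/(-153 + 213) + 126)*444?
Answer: 13991994/245 ≈ 57110.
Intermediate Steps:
((-225/(-49) + 153)/(-153 + 213) + 126)*444 = ((-225*(-1/49) + 153)/60 + 126)*444 = ((225/49 + 153)*(1/60) + 126)*444 = ((7722/49)*(1/60) + 126)*444 = (1287/490 + 126)*444 = (63027/490)*444 = 13991994/245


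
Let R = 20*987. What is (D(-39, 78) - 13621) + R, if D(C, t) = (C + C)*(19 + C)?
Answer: 7679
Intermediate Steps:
D(C, t) = 2*C*(19 + C) (D(C, t) = (2*C)*(19 + C) = 2*C*(19 + C))
R = 19740
(D(-39, 78) - 13621) + R = (2*(-39)*(19 - 39) - 13621) + 19740 = (2*(-39)*(-20) - 13621) + 19740 = (1560 - 13621) + 19740 = -12061 + 19740 = 7679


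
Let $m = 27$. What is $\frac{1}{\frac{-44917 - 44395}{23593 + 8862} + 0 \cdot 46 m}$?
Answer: $- \frac{32455}{89312} \approx -0.36339$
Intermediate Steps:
$\frac{1}{\frac{-44917 - 44395}{23593 + 8862} + 0 \cdot 46 m} = \frac{1}{\frac{-44917 - 44395}{23593 + 8862} + 0 \cdot 46 \cdot 27} = \frac{1}{- \frac{89312}{32455} + 0 \cdot 27} = \frac{1}{\left(-89312\right) \frac{1}{32455} + 0} = \frac{1}{- \frac{89312}{32455} + 0} = \frac{1}{- \frac{89312}{32455}} = - \frac{32455}{89312}$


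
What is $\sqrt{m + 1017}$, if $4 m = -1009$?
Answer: $\frac{\sqrt{3059}}{2} \approx 27.654$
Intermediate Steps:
$m = - \frac{1009}{4}$ ($m = \frac{1}{4} \left(-1009\right) = - \frac{1009}{4} \approx -252.25$)
$\sqrt{m + 1017} = \sqrt{- \frac{1009}{4} + 1017} = \sqrt{\frac{3059}{4}} = \frac{\sqrt{3059}}{2}$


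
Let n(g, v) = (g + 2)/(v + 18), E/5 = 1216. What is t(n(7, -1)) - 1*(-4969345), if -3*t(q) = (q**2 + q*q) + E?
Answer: 4306664833/867 ≈ 4.9673e+6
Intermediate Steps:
E = 6080 (E = 5*1216 = 6080)
n(g, v) = (2 + g)/(18 + v)
t(q) = -6080/3 - 2*q**2/3 (t(q) = -((q**2 + q*q) + 6080)/3 = -((q**2 + q**2) + 6080)/3 = -(2*q**2 + 6080)/3 = -(6080 + 2*q**2)/3 = -6080/3 - 2*q**2/3)
t(n(7, -1)) - 1*(-4969345) = (-6080/3 - 2*(2 + 7)**2/(18 - 1)**2/3) - 1*(-4969345) = (-6080/3 - 2*(9/17)**2/3) + 4969345 = (-6080/3 - 2/3*81/289) + 4969345 = (-6080/3 - 54/289) + 4969345 = -1757282/867 + 4969345 = 4306664833/867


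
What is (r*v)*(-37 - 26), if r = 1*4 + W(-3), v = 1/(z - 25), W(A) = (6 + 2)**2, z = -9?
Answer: 126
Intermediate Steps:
W(A) = 64 (W(A) = 8**2 = 64)
v = -1/34 (v = 1/(-9 - 25) = 1/(-34) = -1/34 ≈ -0.029412)
r = 68 (r = 1*4 + 64 = 4 + 64 = 68)
(r*v)*(-37 - 26) = (68*(-1/34))*(-37 - 26) = -2*(-63) = 126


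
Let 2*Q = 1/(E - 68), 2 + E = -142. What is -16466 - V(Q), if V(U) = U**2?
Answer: -2960191617/179776 ≈ -16466.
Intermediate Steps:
E = -144 (E = -2 - 142 = -144)
Q = -1/424 (Q = 1/(2*(-144 - 68)) = (1/2)/(-212) = (1/2)*(-1/212) = -1/424 ≈ -0.0023585)
-16466 - V(Q) = -16466 - (-1/424)**2 = -16466 - 1*1/179776 = -16466 - 1/179776 = -2960191617/179776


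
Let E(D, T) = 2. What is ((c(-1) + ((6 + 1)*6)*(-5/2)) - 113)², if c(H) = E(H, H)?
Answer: 46656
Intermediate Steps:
c(H) = 2
((c(-1) + ((6 + 1)*6)*(-5/2)) - 113)² = ((2 + ((6 + 1)*6)*(-5/2)) - 113)² = ((2 + (7*6)*(-5*½)) - 113)² = ((2 + 42*(-5/2)) - 113)² = ((2 - 105) - 113)² = (-103 - 113)² = (-216)² = 46656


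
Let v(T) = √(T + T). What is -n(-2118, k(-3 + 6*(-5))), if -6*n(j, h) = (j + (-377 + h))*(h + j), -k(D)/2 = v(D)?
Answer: 880691 + 4613*I*√66/3 ≈ 8.8069e+5 + 12492.0*I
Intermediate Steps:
v(T) = √2*√T (v(T) = √(2*T) = √2*√T)
k(D) = -2*√2*√D
n(j, h) = -(h + j)*(-377 + h + j)/6 (n(j, h) = -(j + (-377 + h))*(h + j)/6 = -(-377 + h + j)*(h + j)/6 = -(h + j)*(-377 + h + j)/6)
-n(-2118, k(-3 + 6*(-5))) = -(-(-2*√2*√(-3 + 6*(-5)))²/6 - ⅙*(-2118)² + 377*(-2*√2*√(-3 + 6*(-5)))/6 + (377/6)*(-2118) - ⅓*(-2*√2*√(-3 + 6*(-5)))*(-2118)) = -(-(-2*√2*√(-3 - 30))²/6 - ⅙*4485924 + 377*(-2*√2*√(-3 - 30))/6 - 133081 - ⅓*(-2*√2*√(-3 - 30))*(-2118)) = -(-(-2*√2*√(-33))²/6 - 747654 + 377*(-2*√2*√(-33))/6 - 133081 - ⅓*(-2*√2*√(-33))*(-2118)) = -(-(-2*√2*I*√33)²/6 - 747654 + 377*(-2*√2*I*√33)/6 - 133081 - ⅓*(-2*√2*I*√33)*(-2118)) = -(-(-2*I*√66)²/6 - 747654 + 377*(-2*I*√66)/6 - 133081 - ⅓*(-2*I*√66)*(-2118)) = -(-⅙*(-264) - 747654 - 377*I*√66/3 - 133081 - 1412*I*√66) = -(44 - 747654 - 377*I*√66/3 - 133081 - 1412*I*√66) = -(-880691 - 4613*I*√66/3) = 880691 + 4613*I*√66/3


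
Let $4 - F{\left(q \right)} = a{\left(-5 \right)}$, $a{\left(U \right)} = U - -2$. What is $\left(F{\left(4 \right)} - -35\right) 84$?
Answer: $3528$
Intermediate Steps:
$a{\left(U \right)} = 2 + U$ ($a{\left(U \right)} = U + 2 = 2 + U$)
$F{\left(q \right)} = 7$ ($F{\left(q \right)} = 4 - \left(2 - 5\right) = 4 - -3 = 4 + 3 = 7$)
$\left(F{\left(4 \right)} - -35\right) 84 = \left(7 - -35\right) 84 = \left(7 + 35\right) 84 = 42 \cdot 84 = 3528$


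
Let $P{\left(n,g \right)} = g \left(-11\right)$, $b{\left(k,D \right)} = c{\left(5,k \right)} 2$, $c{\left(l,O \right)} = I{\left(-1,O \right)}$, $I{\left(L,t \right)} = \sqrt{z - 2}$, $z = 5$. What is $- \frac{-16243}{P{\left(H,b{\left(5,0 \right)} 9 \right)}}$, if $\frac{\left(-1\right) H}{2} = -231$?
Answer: $- \frac{16243 \sqrt{3}}{594} \approx -47.363$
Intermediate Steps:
$H = 462$ ($H = \left(-2\right) \left(-231\right) = 462$)
$I{\left(L,t \right)} = \sqrt{3}$ ($I{\left(L,t \right)} = \sqrt{5 - 2} = \sqrt{3}$)
$c{\left(l,O \right)} = \sqrt{3}$
$b{\left(k,D \right)} = 2 \sqrt{3}$ ($b{\left(k,D \right)} = \sqrt{3} \cdot 2 = 2 \sqrt{3}$)
$P{\left(n,g \right)} = - 11 g$
$- \frac{-16243}{P{\left(H,b{\left(5,0 \right)} 9 \right)}} = - \frac{-16243}{\left(-11\right) 2 \sqrt{3} \cdot 9} = - \frac{-16243}{\left(-11\right) 18 \sqrt{3}} = - \frac{-16243}{\left(-198\right) \sqrt{3}} = - \left(-16243\right) \left(- \frac{\sqrt{3}}{594}\right) = - \frac{16243 \sqrt{3}}{594}$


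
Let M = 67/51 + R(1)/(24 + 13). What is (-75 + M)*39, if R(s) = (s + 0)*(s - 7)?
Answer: -1811576/629 ≈ -2880.1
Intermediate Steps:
R(s) = s*(-7 + s)
M = 2173/1887 (M = 67/51 + (1*(-7 + 1))/(24 + 13) = 67*(1/51) + (1*(-6))/37 = 67/51 - 6*1/37 = 67/51 - 6/37 = 2173/1887 ≈ 1.1516)
(-75 + M)*39 = (-75 + 2173/1887)*39 = -139352/1887*39 = -1811576/629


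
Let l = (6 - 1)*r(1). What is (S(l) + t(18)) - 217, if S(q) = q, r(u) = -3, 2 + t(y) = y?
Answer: -216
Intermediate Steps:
t(y) = -2 + y
l = -15 (l = (6 - 1)*(-3) = 5*(-3) = -15)
(S(l) + t(18)) - 217 = (-15 + (-2 + 18)) - 217 = (-15 + 16) - 217 = 1 - 217 = -216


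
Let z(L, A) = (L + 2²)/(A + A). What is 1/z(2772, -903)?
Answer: -903/1388 ≈ -0.65058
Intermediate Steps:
z(L, A) = (4 + L)/(2*A) (z(L, A) = (L + 4)/((2*A)) = (4 + L)*(1/(2*A)) = (4 + L)/(2*A))
1/z(2772, -903) = 1/((½)*(4 + 2772)/(-903)) = 1/((½)*(-1/903)*2776) = 1/(-1388/903) = -903/1388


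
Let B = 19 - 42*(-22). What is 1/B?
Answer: 1/943 ≈ 0.0010604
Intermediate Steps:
B = 943 (B = 19 + 924 = 943)
1/B = 1/943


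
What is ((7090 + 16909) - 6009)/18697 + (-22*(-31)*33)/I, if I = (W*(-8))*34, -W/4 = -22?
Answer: 63727/2906048 ≈ 0.021929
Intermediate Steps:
W = 88 (W = -4*(-22) = 88)
I = -23936 (I = (88*(-8))*34 = -704*34 = -23936)
((7090 + 16909) - 6009)/18697 + (-22*(-31)*33)/I = ((7090 + 16909) - 6009)/18697 + (-22*(-31)*33)/(-23936) = (23999 - 6009)*(1/18697) + (682*33)*(-1/23936) = 17990*(1/18697) + 22506*(-1/23936) = 2570/2671 - 1023/1088 = 63727/2906048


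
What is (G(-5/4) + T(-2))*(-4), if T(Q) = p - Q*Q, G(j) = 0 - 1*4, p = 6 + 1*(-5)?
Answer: 28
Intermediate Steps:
p = 1 (p = 6 - 5 = 1)
G(j) = -4 (G(j) = 0 - 4 = -4)
T(Q) = 1 - Q² (T(Q) = 1 - Q*Q = 1 - Q²)
(G(-5/4) + T(-2))*(-4) = (-4 + (1 - 1*(-2)²))*(-4) = (-4 + (1 - 1*4))*(-4) = (-4 + (1 - 4))*(-4) = (-4 - 3)*(-4) = -7*(-4) = 28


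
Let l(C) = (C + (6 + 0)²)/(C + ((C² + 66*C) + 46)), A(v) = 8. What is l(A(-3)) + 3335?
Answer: 1077227/323 ≈ 3335.1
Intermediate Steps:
l(C) = (36 + C)/(46 + C² + 67*C) (l(C) = (C + 6²)/(C + (46 + C² + 66*C)) = (C + 36)/(46 + C² + 67*C) = (36 + C)/(46 + C² + 67*C))
l(A(-3)) + 3335 = (36 + 8)/(46 + 8² + 67*8) + 3335 = 44/(46 + 64 + 536) + 3335 = 44/646 + 3335 = (1/646)*44 + 3335 = 22/323 + 3335 = 1077227/323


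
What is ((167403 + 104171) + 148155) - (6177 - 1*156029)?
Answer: 569581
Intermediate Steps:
((167403 + 104171) + 148155) - (6177 - 1*156029) = (271574 + 148155) - (6177 - 156029) = 419729 - 1*(-149852) = 419729 + 149852 = 569581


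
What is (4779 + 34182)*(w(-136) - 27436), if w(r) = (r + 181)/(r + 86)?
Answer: -10689690609/10 ≈ -1.0690e+9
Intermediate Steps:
w(r) = (181 + r)/(86 + r)
(4779 + 34182)*(w(-136) - 27436) = (4779 + 34182)*((181 - 136)/(86 - 136) - 27436) = 38961*(45/(-50) - 27436) = 38961*(-1/50*45 - 27436) = 38961*(-9/10 - 27436) = 38961*(-274369/10) = -10689690609/10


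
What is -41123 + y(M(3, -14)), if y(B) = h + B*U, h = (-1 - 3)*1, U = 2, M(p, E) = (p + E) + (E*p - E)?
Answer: -41205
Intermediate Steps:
M(p, E) = p + E*p (M(p, E) = (E + p) + (-E + E*p) = p + E*p)
h = -4 (h = -4*1 = -4)
y(B) = -4 + 2*B (y(B) = -4 + B*2 = -4 + 2*B)
-41123 + y(M(3, -14)) = -41123 + (-4 + 2*(3*(1 - 14))) = -41123 + (-4 + 2*(3*(-13))) = -41123 + (-4 + 2*(-39)) = -41123 + (-4 - 78) = -41123 - 82 = -41205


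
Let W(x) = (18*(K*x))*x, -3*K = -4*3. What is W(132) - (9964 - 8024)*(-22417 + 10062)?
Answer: 25223228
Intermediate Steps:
K = 4 (K = -(-4)*3/3 = -1/3*(-12) = 4)
W(x) = 72*x**2 (W(x) = (18*(4*x))*x = (72*x)*x = 72*x**2)
W(132) - (9964 - 8024)*(-22417 + 10062) = 72*132**2 - (9964 - 8024)*(-22417 + 10062) = 72*17424 - 1940*(-12355) = 1254528 - 1*(-23968700) = 1254528 + 23968700 = 25223228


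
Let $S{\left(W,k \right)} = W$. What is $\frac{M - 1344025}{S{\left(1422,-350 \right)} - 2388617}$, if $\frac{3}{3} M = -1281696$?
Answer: $\frac{2625721}{2387195} \approx 1.0999$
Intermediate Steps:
$M = -1281696$
$\frac{M - 1344025}{S{\left(1422,-350 \right)} - 2388617} = \frac{-1281696 - 1344025}{1422 - 2388617} = - \frac{2625721}{-2387195} = \left(-2625721\right) \left(- \frac{1}{2387195}\right) = \frac{2625721}{2387195}$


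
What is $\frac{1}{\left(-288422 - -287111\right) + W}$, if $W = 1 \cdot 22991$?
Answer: $\frac{1}{21680} \approx 4.6125 \cdot 10^{-5}$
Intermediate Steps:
$W = 22991$
$\frac{1}{\left(-288422 - -287111\right) + W} = \frac{1}{\left(-288422 - -287111\right) + 22991} = \frac{1}{\left(-288422 + 287111\right) + 22991} = \frac{1}{-1311 + 22991} = \frac{1}{21680}$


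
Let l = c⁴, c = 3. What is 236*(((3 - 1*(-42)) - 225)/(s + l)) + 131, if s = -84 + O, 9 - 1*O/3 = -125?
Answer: 3263/133 ≈ 24.534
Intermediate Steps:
O = 402 (O = 27 - 3*(-125) = 27 + 375 = 402)
l = 81 (l = 3⁴ = 81)
s = 318 (s = -84 + 402 = 318)
236*(((3 - 1*(-42)) - 225)/(s + l)) + 131 = 236*(((3 - 1*(-42)) - 225)/(318 + 81)) + 131 = 236*(((3 + 42) - 225)/399) + 131 = 236*((45 - 225)*(1/399)) + 131 = 236*(-180*1/399) + 131 = 236*(-60/133) + 131 = -14160/133 + 131 = 3263/133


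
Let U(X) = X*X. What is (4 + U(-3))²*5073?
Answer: 857337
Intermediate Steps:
U(X) = X²
(4 + U(-3))²*5073 = (4 + (-3)²)²*5073 = (4 + 9)²*5073 = 13²*5073 = 169*5073 = 857337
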